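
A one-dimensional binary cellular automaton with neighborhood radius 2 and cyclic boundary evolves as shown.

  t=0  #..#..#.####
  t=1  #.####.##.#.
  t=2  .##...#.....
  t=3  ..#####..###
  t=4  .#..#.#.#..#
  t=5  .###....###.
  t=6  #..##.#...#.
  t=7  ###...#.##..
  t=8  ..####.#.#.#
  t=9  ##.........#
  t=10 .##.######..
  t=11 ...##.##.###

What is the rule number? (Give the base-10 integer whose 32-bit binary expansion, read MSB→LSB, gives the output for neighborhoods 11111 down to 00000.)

  #####|#  b31=1 t=0,i=10
  ####.|.  b30=0 t=0,i=11
  ###.#|.  b29=0 t=1,i=5
  ###..|#  b28=1 t=0,i=0
  ##.##|#  b27=1 t=1,i=6
  ##.#.|.  b26=0 t=1,i=9
  ##..#|.  b25=0 t=0,i=1
  ##...|#  b24=1 t=2,i=3
  #.###|#  b23=1 t=0,i=8
  #.##.|.  b22=0 t=1,i=7
  #.#.#|.  b21=0 t=1,i=0
  #.#..|#  b20=1 t=4,i=1
  #..##|#  b19=1 t=3,i=1
  #..#.|#  b18=1 t=0,i=2
  #...#|#  b17=1 t=2,i=4
  #....|.  b16=0 t=2,i=8
  .####|.  b15=0 t=0,i=9
  .###.|.  b14=0 t=3,i=10
  .##.#|.  b13=0 t=1,i=8
  .##..|#  b12=1 t=2,i=2
  .#.##|#  b11=1 t=0,i=7
  .#.#.|.  b10=0 t=1,i=11
  .#..#|#  b9=1 t=0,i=4
  .#...|.  b8=0 t=2,i=7
  ..###|.  b7=0 t=3,i=2
  ..##.|.  b6=0 t=2,i=1
  ..#.#|.  b5=0 t=0,i=6
  ..#..|#  b4=1 t=0,i=3
  ...##|.  b3=0 t=2,i=0
  ...#.|#  b2=1 t=2,i=5
  ....#|#  b1=1 t=2,i=11
  .....|#  b0=1 t=2,i=9
  bits 10011001100111100001101000010111 = 2577275415

2577275415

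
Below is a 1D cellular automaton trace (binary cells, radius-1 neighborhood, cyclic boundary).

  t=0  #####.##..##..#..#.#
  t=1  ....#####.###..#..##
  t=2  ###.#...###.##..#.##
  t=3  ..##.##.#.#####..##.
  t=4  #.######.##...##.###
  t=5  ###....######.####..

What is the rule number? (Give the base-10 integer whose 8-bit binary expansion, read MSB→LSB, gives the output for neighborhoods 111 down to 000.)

  ### -> .   bit 7 = 0  t=0,i=0
  ##. -> #   bit 6 = 1  t=0,i=4
  #.# -> #   bit 5 = 1  t=0,i=5
  #.. -> #   bit 4 = 1  t=0,i=8
  .## -> #   bit 3 = 1  t=0,i=6
  .#. -> .   bit 2 = 0  t=0,i=14
  ..# -> .   bit 1 = 0  t=0,i=9
  ... -> #   bit 0 = 1  t=1,i=1
  bits 01111001 = 121

121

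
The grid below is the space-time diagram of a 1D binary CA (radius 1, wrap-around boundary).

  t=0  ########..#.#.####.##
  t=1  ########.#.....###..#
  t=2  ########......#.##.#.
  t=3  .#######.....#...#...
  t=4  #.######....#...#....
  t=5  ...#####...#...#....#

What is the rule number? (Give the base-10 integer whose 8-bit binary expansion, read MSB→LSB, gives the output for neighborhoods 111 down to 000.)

  [7] ### => #  t=0,i=0
  [6] ##. => #  t=0,i=7
  [5] #.# => .  t=0,i=11
  [4] #.. => .  t=0,i=8
  [3] .## => .  t=0,i=14
  [2] .#. => .  t=0,i=10
  [1] ..# => #  t=0,i=9
  [0] ... => .  t=1,i=11
  bits 11000010 = 194

194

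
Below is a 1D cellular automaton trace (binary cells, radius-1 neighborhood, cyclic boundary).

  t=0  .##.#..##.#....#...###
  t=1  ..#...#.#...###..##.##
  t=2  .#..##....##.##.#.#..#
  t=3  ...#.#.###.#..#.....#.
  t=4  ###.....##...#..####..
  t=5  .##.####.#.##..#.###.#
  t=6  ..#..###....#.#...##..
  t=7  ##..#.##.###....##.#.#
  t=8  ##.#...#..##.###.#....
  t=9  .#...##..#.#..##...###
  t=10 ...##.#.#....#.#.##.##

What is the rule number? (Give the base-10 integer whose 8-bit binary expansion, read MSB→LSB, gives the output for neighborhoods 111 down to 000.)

195

  [7] ### => #  t=0,i=20
  [6] ##. => #  t=0,i=2
  [5] #.# => .  t=0,i=0
  [4] #.. => .  t=0,i=5
  [3] .## => .  t=0,i=1
  [2] .#. => .  t=0,i=4
  [1] ..# => #  t=0,i=6
  [0] ... => #  t=0,i=12
  bits 11000011 = 195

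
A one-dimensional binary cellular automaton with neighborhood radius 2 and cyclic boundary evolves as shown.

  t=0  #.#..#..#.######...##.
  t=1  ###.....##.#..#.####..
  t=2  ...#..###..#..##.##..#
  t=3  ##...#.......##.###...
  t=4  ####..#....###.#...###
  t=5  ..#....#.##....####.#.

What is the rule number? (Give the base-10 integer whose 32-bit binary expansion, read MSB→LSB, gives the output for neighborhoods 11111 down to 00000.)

  [31] ##### => .  t=0,i=12
  [30] ####. => #  t=0,i=14
  [29] ###.# => .  t=4,i=13
  [28] ###.. => .  t=0,i=15
  [27] ##.## => #  t=2,i=16
  [26] ##.#. => .  t=0,i=21
  [25] ##..# => .  t=1,i=20
  [24] ##... => #  t=0,i=16
  [23] #.### => .  t=0,i=10
  [22] #.##. => #  t=2,i=17
  [21] #.#.# => #  t=0,i=0
  [20] #.#.. => #  t=0,i=2
  [19] #..## => #  t=1,i=21
  [18] #..#. => .  t=0,i=4
  [17] #...# => #  t=0,i=17
  [16] #.... => .  t=1,i=4
  [15] .#### => #  t=0,i=11
  [14] .###. => .  t=1,i=1
  [13] .##.# => .  t=0,i=20
  [12] .##.. => #  t=2,i=18
  [11] .#.## => #  t=0,i=9
  [10] .#.#. => #  t=0,i=1
  [9] .#..# => .  t=0,i=3
  [8] .#... => #  t=2,i=0
  [7] ..### => .  t=1,i=0
  [6] ..##. => #  t=0,i=19
  [5] ..#.# => #  t=0,i=8
  [4] ..#.. => .  t=0,i=5
  [3] ...## => #  t=0,i=18
  [2] ...#. => .  t=2,i=2
  [1] ....# => #  t=1,i=6
  [0] ..... => .  t=1,i=5
  bits 01001001011110101001110101101010 = 1232772458

1232772458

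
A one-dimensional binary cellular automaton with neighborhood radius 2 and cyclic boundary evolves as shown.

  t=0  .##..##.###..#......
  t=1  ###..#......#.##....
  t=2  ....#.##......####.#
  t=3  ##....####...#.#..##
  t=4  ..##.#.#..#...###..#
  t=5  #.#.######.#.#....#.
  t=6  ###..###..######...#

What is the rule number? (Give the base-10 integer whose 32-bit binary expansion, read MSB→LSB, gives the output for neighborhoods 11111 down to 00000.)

  [31] ##### => #  t=5,i=6
  [30] ####. => .  t=2,i=16
  [29] ###.# => .  t=2,i=17
  [28] ###.. => .  t=0,i=10
  [27] ##.## => .  t=0,i=7
  [26] ##.#. => #  t=2,i=18
  [25] ##..# => .  t=0,i=3
  [24] ##... => #  t=1,i=16
  [23] #.### => .  t=0,i=8
  [22] #.##. => #  t=1,i=14
  [21] #.#.# => #  t=4,i=5
  [20] #.#.. => #  t=2,i=19
  [19] #..## => .  t=0,i=4
  [18] #..#. => #  t=0,i=12
  [17] #...# => .  t=3,i=11
  [16] #.... => #  t=0,i=15
  [15] .#### => #  t=2,i=15
  [14] .###. => .  t=0,i=9
  [13] .##.# => .  t=0,i=6
  [12] .##.. => #  t=0,i=2
  [11] .#.## => .  t=1,i=13
  [10] .#.#. => #  t=3,i=14
  [9] .#..# => #  t=3,i=16
  [8] .#... => #  t=0,i=14
  [7] ..### => .  t=1,i=0
  [6] ..##. => #  t=0,i=1
  [5] ..#.# => .  t=1,i=12
  [4] ..#.. => .  t=0,i=13
  [3] ...## => #  t=0,i=0
  [2] ...#. => .  t=1,i=11
  [1] ....# => .  t=0,i=19
  [0] ..... => .  t=0,i=16
  bits 10000101011101011001011101001000 = 2239076168

2239076168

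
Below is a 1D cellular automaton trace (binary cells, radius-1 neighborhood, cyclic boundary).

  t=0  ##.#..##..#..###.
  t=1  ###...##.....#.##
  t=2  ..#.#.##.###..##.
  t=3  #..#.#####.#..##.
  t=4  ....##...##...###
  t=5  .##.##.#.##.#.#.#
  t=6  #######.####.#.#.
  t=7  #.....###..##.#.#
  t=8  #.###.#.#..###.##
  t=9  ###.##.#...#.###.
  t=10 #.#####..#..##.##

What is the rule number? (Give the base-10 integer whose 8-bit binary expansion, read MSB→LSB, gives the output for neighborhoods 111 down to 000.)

  ###|.  b7=0 t=0,i=14
  ##.|#  b6=1 t=0,i=1
  #.#|#  b5=1 t=0,i=2
  #..|.  b4=0 t=0,i=4
  .##|#  b3=1 t=0,i=0
  .#.|.  b2=0 t=0,i=3
  ..#|.  b1=0 t=0,i=5
  ...|#  b0=1 t=1,i=4
  bits 01101001 = 105

105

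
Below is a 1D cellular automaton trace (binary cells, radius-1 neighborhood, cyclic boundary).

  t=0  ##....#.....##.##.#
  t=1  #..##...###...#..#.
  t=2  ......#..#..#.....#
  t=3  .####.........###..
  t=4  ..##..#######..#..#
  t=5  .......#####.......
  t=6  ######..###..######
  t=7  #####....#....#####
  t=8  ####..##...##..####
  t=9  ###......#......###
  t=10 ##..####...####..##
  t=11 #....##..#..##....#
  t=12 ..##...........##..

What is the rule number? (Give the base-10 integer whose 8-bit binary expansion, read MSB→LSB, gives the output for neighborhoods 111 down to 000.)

  ### -> #   bit 7 = 1  t=0,i=0
  ##. -> .   bit 6 = 0  t=0,i=1
  #.# -> #   bit 5 = 1  t=0,i=14
  #.. -> .   bit 4 = 0  t=0,i=2
  .## -> .   bit 3 = 0  t=0,i=12
  .#. -> .   bit 2 = 0  t=0,i=6
  ..# -> .   bit 1 = 0  t=0,i=5
  ... -> #   bit 0 = 1  t=0,i=3
  bits 10100001 = 161

161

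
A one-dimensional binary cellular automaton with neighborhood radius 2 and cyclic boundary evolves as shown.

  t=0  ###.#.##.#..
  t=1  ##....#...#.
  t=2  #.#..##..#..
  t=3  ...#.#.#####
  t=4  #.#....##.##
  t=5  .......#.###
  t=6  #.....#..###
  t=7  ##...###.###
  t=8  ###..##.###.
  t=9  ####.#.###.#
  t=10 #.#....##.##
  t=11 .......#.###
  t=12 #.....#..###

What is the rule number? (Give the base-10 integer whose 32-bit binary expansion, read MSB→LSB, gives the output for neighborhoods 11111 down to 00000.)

1539621588

  ##### -> .   bit 31 = 0  t=3,i=9
  ####. -> #   bit 30 = 1  t=3,i=10
  ###.# -> .   bit 29 = 0  t=0,i=2
  ###.. -> #   bit 28 = 1  t=3,i=11
  ##.## -> #   bit 27 = 1  t=4,i=9
  ##.#. -> .   bit 26 = 0  t=0,i=3
  ##..# -> #   bit 25 = 1  t=2,i=7
  ##... -> #   bit 24 = 1  t=1,i=2
  #.### -> #   bit 23 = 1  t=3,i=7
  #.##. -> #   bit 22 = 1  t=0,i=6
  #.#.# -> .   bit 21 = 0  t=0,i=4
  #.#.. -> .   bit 20 = 0  t=0,i=9
  #..## -> .   bit 19 = 0  t=0,i=11
  #..#. -> #   bit 18 = 1  t=2,i=8
  #...# -> .   bit 17 = 0  t=1,i=8
  #.... -> .   bit 16 = 0  t=1,i=3
  .#### -> #   bit 15 = 1  t=3,i=8
  .###. -> #   bit 14 = 1  t=0,i=1
  .##.# -> .   bit 13 = 0  t=0,i=7
  .##.. -> .   bit 12 = 0  t=1,i=1
  .#.## -> .   bit 11 = 0  t=0,i=5
  .#.#. -> .   bit 10 = 0  t=2,i=1
  .#..# -> #   bit 9 = 1  t=0,i=10
  .#... -> .   bit 8 = 0  t=1,i=7
  ..### -> #   bit 7 = 1  t=0,i=0
  ..##. -> #   bit 6 = 1  t=2,i=5
  ..#.# -> .   bit 5 = 0  t=1,i=10
  ..#.. -> #   bit 4 = 1  t=1,i=6
  ...## -> .   bit 3 = 0  t=4,i=6
  ...#. -> #   bit 2 = 1  t=1,i=5
  ....# -> .   bit 1 = 0  t=1,i=4
  ..... -> .   bit 0 = 0  t=5,i=2
  bits 01011011110001001100001011010100 = 1539621588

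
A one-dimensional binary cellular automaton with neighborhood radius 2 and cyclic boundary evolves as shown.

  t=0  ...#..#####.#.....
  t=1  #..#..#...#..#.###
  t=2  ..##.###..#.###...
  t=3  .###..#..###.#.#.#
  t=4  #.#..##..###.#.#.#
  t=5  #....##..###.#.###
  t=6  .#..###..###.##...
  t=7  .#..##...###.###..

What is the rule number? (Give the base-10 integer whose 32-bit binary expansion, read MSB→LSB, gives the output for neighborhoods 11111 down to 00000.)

  #####|.  b31=0 t=0,i=8
  ####.|.  b30=0 t=0,i=9
  ###.#|#  b29=1 t=0,i=10
  ###..|.  b28=0 t=1,i=0
  ##.##|.  b27=0 t=2,i=4
  ##.#.|.  b26=0 t=0,i=11
  ##..#|.  b25=0 t=1,i=1
  ##...|#  b24=1 t=2,i=15
  #.###|.  b23=0 t=1,i=15
  #.##.|#  b22=1 t=4,i=17
  #.#.#|#  b21=1 t=3,i=13
  #.#..|.  b20=0 t=0,i=12
  #..##|.  b19=0 t=0,i=5
  #..#.|#  b18=1 t=1,i=2
  #...#|.  b17=0 t=1,i=8
  #....|.  b16=0 t=0,i=14
  .####|.  b15=0 t=0,i=7
  .###.|#  b14=1 t=2,i=6
  .##.#|#  b13=1 t=2,i=3
  .##..|#  b12=1 t=4,i=6
  .#.##|#  b11=1 t=1,i=14
  .#.#.|.  b10=0 t=3,i=14
  .#..#|.  b9=0 t=0,i=4
  .#...|#  b8=1 t=0,i=13
  ..###|#  b7=1 t=0,i=6
  ..##.|#  b6=1 t=2,i=2
  ..#.#|#  b5=1 t=1,i=13
  ..#..|#  b4=1 t=0,i=3
  ...##|#  b3=1 t=2,i=1
  ...#.|.  b2=0 t=0,i=2
  ....#|.  b1=0 t=0,i=1
  .....|#  b0=1 t=0,i=0
  bits 00100001011001000111100111111001 = 560232953

560232953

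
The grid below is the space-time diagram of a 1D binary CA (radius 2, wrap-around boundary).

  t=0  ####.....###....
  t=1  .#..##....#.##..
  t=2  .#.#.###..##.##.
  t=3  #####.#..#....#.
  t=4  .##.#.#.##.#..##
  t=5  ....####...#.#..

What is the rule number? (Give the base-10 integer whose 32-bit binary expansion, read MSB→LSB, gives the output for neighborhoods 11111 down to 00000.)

2705185840

  #####|#  b31=1 t=3,i=2
  ####.|.  b30=0 t=0,i=2
  ###.#|#  b29=1 t=3,i=4
  ###..|.  b28=0 t=0,i=3
  ##.##|.  b27=0 t=2,i=12
  ##.#.|.  b26=0 t=3,i=5
  ##..#|.  b25=0 t=2,i=8
  ##...|#  b24=1 t=0,i=4
  #.###|.  b23=0 t=2,i=5
  #.##.|.  b22=0 t=1,i=12
  #.#.#|#  b21=1 t=2,i=3
  #.#..|#  b20=1 t=3,i=6
  #..##|#  b19=1 t=1,i=3
  #..#.|#  b18=1 t=2,i=0
  #...#|.  b17=0 t=1,i=15
  #....|#  b16=1 t=0,i=5
  .####|#  b15=1 t=0,i=1
  .###.|#  b14=1 t=0,i=10
  .##.#|.  b13=0 t=2,i=11
  .##..|#  b12=1 t=1,i=5
  .#.##|#  b11=1 t=1,i=11
  .#.#.|#  b10=1 t=2,i=2
  .#..#|.  b9=0 t=1,i=2
  .#...|.  b8=0 t=3,i=10
  ..###|.  b7=0 t=0,i=0
  ..##.|.  b6=0 t=1,i=4
  ..#.#|#  b5=1 t=1,i=10
  ..#..|#  b4=1 t=1,i=1
  ...##|.  b3=0 t=0,i=8
  ...#.|.  b2=0 t=1,i=0
  ....#|.  b1=0 t=0,i=7
  .....|.  b0=0 t=0,i=6
  bits 10100001001111011101110000110000 = 2705185840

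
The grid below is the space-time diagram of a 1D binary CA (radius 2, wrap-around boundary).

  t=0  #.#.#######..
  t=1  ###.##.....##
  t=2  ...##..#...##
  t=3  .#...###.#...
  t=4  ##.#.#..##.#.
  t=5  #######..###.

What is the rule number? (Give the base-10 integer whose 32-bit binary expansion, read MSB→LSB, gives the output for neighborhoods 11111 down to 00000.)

  #####|.  b31=0 t=0,i=6
  ####.|.  b30=0 t=0,i=9
  ###.#|.  b29=0 t=1,i=2
  ###..|.  b28=0 t=0,i=10
  ##.##|#  b27=1 t=1,i=3
  ##.#.|#  b26=1 t=3,i=8
  ##..#|#  b25=1 t=0,i=11
  ##...|.  b24=0 t=1,i=6
  #.###|#  b23=1 t=0,i=4
  #.##.|#  b22=1 t=1,i=4
  #.#.#|#  b21=1 t=0,i=2
  #.#..|#  b20=1 t=3,i=9
  #..##|.  b19=0 t=4,i=7
  #..#.|#  b18=1 t=0,i=12
  #...#|#  b17=1 t=2,i=1
  #....|#  b16=1 t=1,i=7
  .####|#  b15=1 t=0,i=5
  .###.|.  b14=0 t=3,i=6
  .##.#|#  b13=1 t=4,i=1
  .##..|.  b12=0 t=1,i=5
  .#.##|.  b11=0 t=0,i=3
  .#.#.|#  b10=1 t=0,i=1
  .#..#|#  b9=1 t=4,i=6
  .#...|.  b8=0 t=2,i=8
  ..###|#  b7=1 t=1,i=11
  ..##.|.  b6=0 t=2,i=3
  ..#.#|#  b5=1 t=0,i=0
  ..#..|#  b4=1 t=2,i=7
  ...##|.  b3=0 t=1,i=10
  ...#.|#  b2=1 t=3,i=0
  ....#|.  b1=0 t=1,i=9
  .....|.  b0=0 t=1,i=8
  bits 00001110111101111010011010110100 = 251111092

251111092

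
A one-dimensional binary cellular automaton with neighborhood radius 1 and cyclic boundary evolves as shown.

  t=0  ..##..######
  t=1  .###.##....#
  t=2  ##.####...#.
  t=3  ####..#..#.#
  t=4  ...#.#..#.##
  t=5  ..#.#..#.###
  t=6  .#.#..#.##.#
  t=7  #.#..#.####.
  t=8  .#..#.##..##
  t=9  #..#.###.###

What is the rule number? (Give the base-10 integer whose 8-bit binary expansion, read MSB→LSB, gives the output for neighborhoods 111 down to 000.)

106

  ###|.  b7=0 t=0,i=7
  ##.|#  b6=1 t=0,i=3
  #.#|#  b5=1 t=1,i=0
  #..|.  b4=0 t=0,i=0
  .##|#  b3=1 t=0,i=2
  .#.|.  b2=0 t=1,i=11
  ..#|#  b1=1 t=0,i=1
  ...|.  b0=0 t=1,i=8
  bits 01101010 = 106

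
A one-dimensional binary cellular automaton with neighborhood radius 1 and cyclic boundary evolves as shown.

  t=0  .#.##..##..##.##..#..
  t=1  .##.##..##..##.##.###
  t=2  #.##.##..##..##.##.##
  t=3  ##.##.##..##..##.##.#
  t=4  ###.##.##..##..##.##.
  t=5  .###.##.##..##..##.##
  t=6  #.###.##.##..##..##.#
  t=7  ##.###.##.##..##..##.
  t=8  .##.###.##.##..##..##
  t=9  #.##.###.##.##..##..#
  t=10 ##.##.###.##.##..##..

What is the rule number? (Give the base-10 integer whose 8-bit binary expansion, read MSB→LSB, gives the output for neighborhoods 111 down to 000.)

245

  ###|#  b7=1 t=1,i=19
  ##.|#  b6=1 t=0,i=4
  #.#|#  b5=1 t=0,i=2
  #..|#  b4=1 t=0,i=5
  .##|.  b3=0 t=0,i=3
  .#.|#  b2=1 t=0,i=1
  ..#|.  b1=0 t=0,i=0
  ...|#  b0=1 t=0,i=20
  bits 11110101 = 245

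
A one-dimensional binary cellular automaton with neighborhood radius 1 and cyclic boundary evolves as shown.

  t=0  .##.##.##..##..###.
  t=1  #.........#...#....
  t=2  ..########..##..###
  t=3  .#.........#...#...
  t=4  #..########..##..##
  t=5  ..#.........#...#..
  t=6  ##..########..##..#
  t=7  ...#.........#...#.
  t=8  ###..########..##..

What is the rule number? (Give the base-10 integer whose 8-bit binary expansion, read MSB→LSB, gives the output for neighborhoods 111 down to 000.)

3

  ### -> .   bit 7 = 0  t=0,i=16
  ##. -> .   bit 6 = 0  t=0,i=2
  #.# -> .   bit 5 = 0  t=0,i=3
  #.. -> .   bit 4 = 0  t=0,i=9
  .## -> .   bit 3 = 0  t=0,i=1
  .#. -> .   bit 2 = 0  t=1,i=0
  ..# -> #   bit 1 = 1  t=0,i=0
  ... -> #   bit 0 = 1  t=1,i=2
  bits 00000011 = 3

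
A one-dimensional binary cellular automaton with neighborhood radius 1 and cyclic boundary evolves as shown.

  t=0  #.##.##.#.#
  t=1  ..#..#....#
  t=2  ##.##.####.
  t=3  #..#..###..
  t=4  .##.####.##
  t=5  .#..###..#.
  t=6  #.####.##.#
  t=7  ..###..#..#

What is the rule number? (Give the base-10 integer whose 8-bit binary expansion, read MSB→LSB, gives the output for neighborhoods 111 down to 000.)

  [7] ### => #  t=2,i=7
  [6] ##. => .  t=0,i=0
  [5] #.# => .  t=0,i=1
  [4] #.. => #  t=1,i=0
  [3] .## => #  t=0,i=2
  [2] .#. => .  t=0,i=8
  [1] ..# => #  t=1,i=1
  [0] ... => #  t=1,i=7
  bits 10011011 = 155

155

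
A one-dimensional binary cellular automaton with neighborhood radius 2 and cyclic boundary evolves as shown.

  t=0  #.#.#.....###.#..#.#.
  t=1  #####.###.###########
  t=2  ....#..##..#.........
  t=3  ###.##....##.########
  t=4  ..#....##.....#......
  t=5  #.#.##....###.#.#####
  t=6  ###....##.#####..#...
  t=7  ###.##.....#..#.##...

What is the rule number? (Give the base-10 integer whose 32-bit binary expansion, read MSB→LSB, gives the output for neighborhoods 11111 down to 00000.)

875939507

  #####|.  b31=0 t=1,i=0
  ####.|.  b30=0 t=1,i=3
  ###.#|#  b29=1 t=0,i=12
  ###..|#  b28=1 t=6,i=2
  ##.##|.  b27=0 t=1,i=5
  ##.#.|#  b26=1 t=0,i=13
  ##..#|.  b25=0 t=2,i=9
  ##...|.  b24=0 t=3,i=6
  #.###|.  b23=0 t=1,i=6
  #.##.|.  b22=0 t=3,i=4
  #.#.#|#  b21=1 t=0,i=0
  #.#..|#  b20=1 t=0,i=4
  #..##|.  b19=0 t=2,i=6
  #..#.|#  b18=1 t=0,i=16
  #...#|.  b17=0 t=6,i=19
  #....|#  b16=1 t=0,i=6
  .####|#  b15=1 t=1,i=11
  .###.|#  b14=1 t=0,i=11
  .##.#|.  b13=0 t=3,i=11
  .##..|.  b12=0 t=2,i=8
  .#.##|.  b11=0 t=5,i=3
  .#.#.|#  b10=1 t=0,i=1
  .#..#|#  b9=1 t=0,i=15
  .#...|.  b8=0 t=0,i=5
  ..###|#  b7=1 t=0,i=10
  ..##.|.  b6=0 t=2,i=7
  ..#.#|#  b5=1 t=0,i=17
  ..#..|#  b4=1 t=2,i=4
  ...##|.  b3=0 t=0,i=9
  ...#.|.  b2=0 t=2,i=3
  ....#|#  b1=1 t=0,i=8
  .....|#  b0=1 t=0,i=7
  bits 00110100001101011100011010110011 = 875939507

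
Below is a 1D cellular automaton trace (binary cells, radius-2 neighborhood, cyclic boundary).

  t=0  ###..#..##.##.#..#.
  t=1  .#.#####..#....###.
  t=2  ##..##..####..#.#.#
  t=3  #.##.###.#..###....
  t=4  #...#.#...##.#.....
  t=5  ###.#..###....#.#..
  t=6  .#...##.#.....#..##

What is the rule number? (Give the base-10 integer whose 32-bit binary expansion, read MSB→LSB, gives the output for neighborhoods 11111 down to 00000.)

  [31] ##### => #  t=1,i=5
  [30] ####. => .  t=1,i=6
  [29] ###.# => .  t=3,i=7
  [28] ###.. => .  t=0,i=2
  [27] ##.## => #  t=0,i=10
  [26] ##.#. => .  t=0,i=13
  [25] ##..# => #  t=0,i=3
  [24] ##... => .  t=3,i=15
  [23] #.### => .  t=0,i=0
  [22] #.##. => .  t=0,i=11
  [21] #.#.# => .  t=2,i=16
  [20] #.#.. => .  t=0,i=14
  [19] #..## => #  t=0,i=7
  [18] #..#. => #  t=0,i=4
  [17] #...# => #  t=4,i=2
  [16] #.... => .  t=1,i=12
  [15] .#### => #  t=1,i=4
  [14] .###. => #  t=0,i=1
  [13] .##.# => .  t=0,i=9
  [12] .##.. => #  t=2,i=5
  [11] .#.## => .  t=0,i=18
  [10] .#.#. => .  t=2,i=15
  [9] .#..# => #  t=0,i=6
  [8] .#... => #  t=1,i=11
  [7] ..### => .  t=1,i=15
  [6] ..##. => .  t=0,i=8
  [5] ..#.# => #  t=0,i=17
  [4] ..#.. => #  t=0,i=5
  [3] ...## => #  t=1,i=14
  [2] ...#. => .  t=3,i=18
  [1] ....# => .  t=1,i=13
  [0] ..... => #  t=4,i=16
  bits 10001010000011101101001100111001 = 2316227385

2316227385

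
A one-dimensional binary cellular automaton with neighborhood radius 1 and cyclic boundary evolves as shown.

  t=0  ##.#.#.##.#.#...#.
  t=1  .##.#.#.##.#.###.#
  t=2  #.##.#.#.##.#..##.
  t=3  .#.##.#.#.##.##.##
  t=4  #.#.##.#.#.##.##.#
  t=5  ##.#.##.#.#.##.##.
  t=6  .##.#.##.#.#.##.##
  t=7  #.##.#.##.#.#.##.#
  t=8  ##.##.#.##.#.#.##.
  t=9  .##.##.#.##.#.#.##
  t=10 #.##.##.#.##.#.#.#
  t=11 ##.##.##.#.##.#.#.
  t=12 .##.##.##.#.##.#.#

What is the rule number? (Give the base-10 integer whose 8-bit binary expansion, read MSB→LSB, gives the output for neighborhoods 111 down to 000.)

  ###|.  b7=0 t=1,i=14
  ##.|#  b6=1 t=0,i=1
  #.#|#  b5=1 t=0,i=2
  #..|#  b4=1 t=0,i=13
  .##|.  b3=0 t=0,i=0
  .#.|.  b2=0 t=0,i=3
  ..#|#  b1=1 t=0,i=15
  ...|#  b0=1 t=0,i=14
  bits 01110011 = 115

115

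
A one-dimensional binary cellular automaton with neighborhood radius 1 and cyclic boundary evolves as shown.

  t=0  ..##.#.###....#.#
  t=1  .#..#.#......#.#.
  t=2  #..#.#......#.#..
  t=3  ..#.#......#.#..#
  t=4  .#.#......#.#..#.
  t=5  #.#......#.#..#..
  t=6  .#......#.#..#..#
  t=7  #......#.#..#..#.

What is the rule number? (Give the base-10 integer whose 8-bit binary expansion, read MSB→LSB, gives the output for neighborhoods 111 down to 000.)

  ###|.  b7=0 t=0,i=8
  ##.|.  b6=0 t=0,i=3
  #.#|#  b5=1 t=0,i=4
  #..|.  b4=0 t=0,i=0
  .##|.  b3=0 t=0,i=2
  .#.|.  b2=0 t=0,i=5
  ..#|#  b1=1 t=0,i=1
  ...|.  b0=0 t=0,i=11
  bits 00100010 = 34

34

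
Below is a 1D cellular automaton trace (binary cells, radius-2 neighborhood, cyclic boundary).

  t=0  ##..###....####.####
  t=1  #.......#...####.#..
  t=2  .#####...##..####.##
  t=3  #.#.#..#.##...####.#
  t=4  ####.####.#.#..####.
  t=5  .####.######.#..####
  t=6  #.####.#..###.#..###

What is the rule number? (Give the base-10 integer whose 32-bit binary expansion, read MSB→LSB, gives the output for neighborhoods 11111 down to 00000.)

  [31] ##### => .  t=0,i=18
  [30] ####. => #  t=0,i=0
  [29] ###.# => #  t=0,i=14
  [28] ###.. => .  t=0,i=1
  [27] ##.## => #  t=0,i=15
  [26] ##.#. => #  t=1,i=16
  [25] ##..# => .  t=0,i=2
  [24] ##... => .  t=0,i=7
  [23] #.### => .  t=0,i=16
  [22] #.##. => .  t=2,i=18
  [21] #.#.# => #  t=3,i=2
  [20] #.#.. => .  t=1,i=17
  [19] #..## => .  t=0,i=3
  [18] #..#. => #  t=1,i=19
  [17] #...# => #  t=1,i=10
  [16] #.... => #  t=0,i=8
  [15] .#### => #  t=0,i=12
  [14] .###. => .  t=0,i=5
  [13] .##.# => #  t=2,i=19
  [12] .##.. => #  t=2,i=10
  [11] .#.## => #  t=3,i=8
  [10] .#.#. => #  t=3,i=3
  [9] .#..# => #  t=1,i=18
  [8] .#... => #  t=1,i=1
  [7] ..### => .  t=0,i=4
  [6] ..##. => #  t=2,i=9
  [5] ..#.# => #  t=3,i=7
  [4] ..#.. => .  t=1,i=0
  [3] ...## => .  t=0,i=10
  [2] ...#. => .  t=1,i=7
  [1] ....# => .  t=0,i=9
  [0] ..... => #  t=1,i=3
  bits 01101100001001111011111101100001 = 1814544225

1814544225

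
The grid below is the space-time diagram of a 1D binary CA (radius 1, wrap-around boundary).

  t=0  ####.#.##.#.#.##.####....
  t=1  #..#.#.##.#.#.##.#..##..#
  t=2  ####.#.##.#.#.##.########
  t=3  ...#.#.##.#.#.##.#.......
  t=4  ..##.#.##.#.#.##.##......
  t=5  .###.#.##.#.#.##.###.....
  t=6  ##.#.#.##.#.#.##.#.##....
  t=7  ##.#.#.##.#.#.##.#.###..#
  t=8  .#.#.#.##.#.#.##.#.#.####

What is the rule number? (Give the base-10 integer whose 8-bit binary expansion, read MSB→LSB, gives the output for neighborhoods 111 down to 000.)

94

  ### -> .   bit 7 = 0  t=0,i=1
  ##. -> #   bit 6 = 1  t=0,i=3
  #.# -> .   bit 5 = 0  t=0,i=4
  #.. -> #   bit 4 = 1  t=0,i=21
  .## -> #   bit 3 = 1  t=0,i=0
  .#. -> #   bit 2 = 1  t=0,i=5
  ..# -> #   bit 1 = 1  t=0,i=24
  ... -> .   bit 0 = 0  t=0,i=22
  bits 01011110 = 94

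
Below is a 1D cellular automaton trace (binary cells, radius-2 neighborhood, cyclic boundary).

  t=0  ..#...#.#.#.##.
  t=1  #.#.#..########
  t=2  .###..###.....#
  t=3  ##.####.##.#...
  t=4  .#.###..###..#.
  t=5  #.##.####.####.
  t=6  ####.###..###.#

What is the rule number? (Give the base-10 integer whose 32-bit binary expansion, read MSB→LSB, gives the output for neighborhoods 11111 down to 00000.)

  nb #####: next=.  (t=1,i=9, bit31=0)
  nb ####.: next=#  (t=1,i=14, bit30=1)
  nb ###.#: next=.  (t=1,i=0, bit29=0)
  nb ###..: next=#  (t=2,i=3, bit28=1)
  nb ##.##: next=.  (t=3,i=2, bit27=0)
  nb ##.#.: next=#  (t=1,i=1, bit26=1)
  nb ##..#: next=#  (t=2,i=4, bit25=1)
  nb ##...: next=#  (t=0,i=14, bit24=1)
  nb #.###: next=#  (t=2,i=1, bit23=1)
  nb #.##.: next=#  (t=0,i=12, bit22=1)
  nb #.#.#: next=#  (t=0,i=8, bit21=1)
  nb #.#..: next=.  (t=1,i=4, bit20=0)
  nb #..##: next=#  (t=1,i=6, bit19=1)
  nb #..#.: next=#  (t=4,i=0, bit18=1)
  nb #...#: next=#  (t=0,i=0, bit17=1)
  nb #....: next=.  (t=2,i=10, bit16=0)
  nb .####: next=#  (t=1,i=8, bit15=1)
  nb .###.: next=.  (t=2,i=2, bit14=0)
  nb .##.#: next=#  (t=3,i=1, bit13=1)
  nb .##..: next=#  (t=0,i=13, bit12=1)
  nb .#.##: next=#  (t=0,i=11, bit11=1)
  nb .#.#.: next=#  (t=0,i=7, bit10=1)
  nb .#..#: next=.  (t=1,i=5, bit9=0)
  nb .#...: next=.  (t=0,i=3, bit8=0)
  nb ..###: next=#  (t=1,i=7, bit7=1)
  nb ..##.: next=.  (t=3,i=0, bit6=0)
  nb ..#.#: next=.  (t=0,i=6, bit5=0)
  nb ..#..: next=#  (t=0,i=2, bit4=1)
  nb ...##: next=.  (t=3,i=14, bit3=0)
  nb ...#.: next=.  (t=0,i=1, bit2=0)
  nb ....#: next=.  (t=2,i=12, bit1=0)
  nb .....: next=#  (t=2,i=11, bit0=1)
  bits 01010111111011101011110010010001 = 1475263633

1475263633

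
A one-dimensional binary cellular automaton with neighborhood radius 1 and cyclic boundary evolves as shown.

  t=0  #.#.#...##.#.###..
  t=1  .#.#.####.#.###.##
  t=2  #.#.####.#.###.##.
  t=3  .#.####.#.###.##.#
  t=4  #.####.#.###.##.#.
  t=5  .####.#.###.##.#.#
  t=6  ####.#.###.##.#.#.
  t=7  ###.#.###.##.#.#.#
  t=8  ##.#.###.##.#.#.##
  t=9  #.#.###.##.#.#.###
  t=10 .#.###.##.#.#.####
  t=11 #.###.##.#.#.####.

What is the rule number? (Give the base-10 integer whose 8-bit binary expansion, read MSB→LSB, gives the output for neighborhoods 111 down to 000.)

  ### -> #   bit 7 = 1  t=0,i=14
  ##. -> .   bit 6 = 0  t=0,i=9
  #.# -> #   bit 5 = 1  t=0,i=1
  #.. -> #   bit 4 = 1  t=0,i=5
  .## -> #   bit 3 = 1  t=0,i=8
  .#. -> .   bit 2 = 0  t=0,i=0
  ..# -> #   bit 1 = 1  t=0,i=7
  ... -> #   bit 0 = 1  t=0,i=6
  bits 10111011 = 187

187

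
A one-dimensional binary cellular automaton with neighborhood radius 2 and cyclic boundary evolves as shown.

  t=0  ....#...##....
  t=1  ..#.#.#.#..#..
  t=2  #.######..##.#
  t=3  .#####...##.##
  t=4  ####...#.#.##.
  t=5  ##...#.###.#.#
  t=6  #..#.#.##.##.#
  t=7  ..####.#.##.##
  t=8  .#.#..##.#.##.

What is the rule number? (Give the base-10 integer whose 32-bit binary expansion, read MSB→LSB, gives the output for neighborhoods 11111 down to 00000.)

2364523634

  nb #####: next=#  (t=2,i=4, bit31=1)
  nb ####.: next=.  (t=2,i=6, bit30=0)
  nb ###.#: next=.  (t=5,i=9, bit29=0)
  nb ###..: next=.  (t=2,i=7, bit28=0)
  nb ##.##: next=#  (t=2,i=1, bit27=1)
  nb ##.#.: next=#  (t=5,i=10, bit26=1)
  nb ##..#: next=.  (t=2,i=8, bit25=0)
  nb ##...: next=.  (t=0,i=10, bit24=0)
  nb #.###: next=#  (t=2,i=2, bit23=1)
  nb #.##.: next=#  (t=2,i=13, bit22=1)
  nb #.#.#: next=#  (t=1,i=4, bit21=1)
  nb #.#..: next=.  (t=1,i=8, bit20=0)
  nb #..##: next=#  (t=2,i=9, bit19=1)
  nb #..#.: next=#  (t=1,i=10, bit18=1)
  nb #...#: next=#  (t=0,i=6, bit17=1)
  nb #....: next=#  (t=0,i=11, bit16=1)
  nb .####: next=#  (t=2,i=3, bit15=1)
  nb .###.: next=#  (t=5,i=0, bit14=1)
  nb .##.#: next=.  (t=2,i=0, bit13=0)
  nb .##..: next=.  (t=0,i=9, bit12=0)
  nb .#.##: next=.  (t=4,i=10, bit11=0)
  nb .#.#.: next=#  (t=1,i=3, bit10=1)
  nb .#..#: next=.  (t=1,i=9, bit9=0)
  nb .#...: next=.  (t=0,i=5, bit8=0)
  nb ..###: next=.  (t=7,i=2, bit7=0)
  nb ..##.: next=#  (t=0,i=8, bit6=1)
  nb ..#.#: next=#  (t=1,i=2, bit5=1)
  nb ..#..: next=#  (t=0,i=4, bit4=1)
  nb ...##: next=.  (t=0,i=7, bit3=0)
  nb ...#.: next=.  (t=0,i=3, bit2=0)
  nb ....#: next=#  (t=0,i=2, bit1=1)
  nb .....: next=.  (t=0,i=0, bit0=0)
  bits 10001100111011111100010001110010 = 2364523634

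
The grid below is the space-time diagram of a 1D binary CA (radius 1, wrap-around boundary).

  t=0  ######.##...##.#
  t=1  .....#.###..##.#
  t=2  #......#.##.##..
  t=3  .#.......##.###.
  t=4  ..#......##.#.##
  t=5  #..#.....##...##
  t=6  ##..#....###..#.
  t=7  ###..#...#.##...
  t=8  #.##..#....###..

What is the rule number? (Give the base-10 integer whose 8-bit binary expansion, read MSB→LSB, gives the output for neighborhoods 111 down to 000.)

88

  [7] ### => .  t=0,i=0
  [6] ##. => #  t=0,i=5
  [5] #.# => .  t=0,i=6
  [4] #.. => #  t=0,i=9
  [3] .## => #  t=0,i=7
  [2] .#. => .  t=1,i=5
  [1] ..# => .  t=0,i=11
  [0] ... => .  t=0,i=10
  bits 01011000 = 88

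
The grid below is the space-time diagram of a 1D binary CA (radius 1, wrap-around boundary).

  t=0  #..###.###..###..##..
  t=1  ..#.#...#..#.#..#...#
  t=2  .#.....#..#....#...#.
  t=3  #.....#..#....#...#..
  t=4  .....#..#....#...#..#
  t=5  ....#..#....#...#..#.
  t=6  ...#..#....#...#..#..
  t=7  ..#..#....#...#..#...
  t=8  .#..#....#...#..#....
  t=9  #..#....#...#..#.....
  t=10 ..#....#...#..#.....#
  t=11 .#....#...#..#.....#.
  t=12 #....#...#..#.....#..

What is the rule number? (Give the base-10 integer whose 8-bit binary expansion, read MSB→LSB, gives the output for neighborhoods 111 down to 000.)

  ###|#  b7=1 t=0,i=4
  ##.|.  b6=0 t=0,i=5
  #.#|.  b5=0 t=0,i=6
  #..|.  b4=0 t=0,i=1
  .##|.  b3=0 t=0,i=3
  .#.|.  b2=0 t=0,i=0
  ..#|#  b1=1 t=0,i=2
  ...|.  b0=0 t=1,i=6
  bits 10000010 = 130

130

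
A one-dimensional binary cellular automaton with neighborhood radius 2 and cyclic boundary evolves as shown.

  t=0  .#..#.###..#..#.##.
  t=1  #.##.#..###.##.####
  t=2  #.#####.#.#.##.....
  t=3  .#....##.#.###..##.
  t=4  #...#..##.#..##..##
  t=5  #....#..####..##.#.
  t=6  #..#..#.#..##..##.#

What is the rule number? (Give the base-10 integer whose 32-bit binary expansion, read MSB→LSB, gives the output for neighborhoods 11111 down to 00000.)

911490691

  nb #####: next=.  (t=1,i=17, bit31=0)
  nb ####.: next=.  (t=1,i=18, bit30=0)
  nb ###.#: next=#  (t=1,i=0, bit29=1)
  nb ###..: next=#  (t=0,i=8, bit28=1)
  nb ##.##: next=.  (t=1,i=1, bit27=0)
  nb ##.#.: next=#  (t=1,i=4, bit26=1)
  nb ##..#: next=#  (t=0,i=9, bit25=1)
  nb ##...: next=.  (t=2,i=14, bit24=0)
  nb #.###: next=.  (t=0,i=6, bit23=0)
  nb #.##.: next=#  (t=0,i=16, bit22=1)
  nb #.#.#: next=.  (t=2,i=8, bit21=0)
  nb #.#..: next=#  (t=1,i=5, bit20=1)
  nb #..##: next=.  (t=1,i=7, bit19=0)
  nb #..#.: next=#  (t=0,i=0, bit18=1)
  nb #...#: next=.  (t=4,i=2, bit17=0)
  nb #....: next=.  (t=2,i=15, bit16=0)
  nb .####: next=.  (t=1,i=16, bit15=0)
  nb .###.: next=.  (t=0,i=7, bit14=0)
  nb .##.#: next=#  (t=1,i=3, bit13=1)
  nb .##..: next=#  (t=0,i=17, bit12=1)
  nb .#.##: next=#  (t=0,i=5, bit11=1)
  nb .#.#.: next=#  (t=2,i=9, bit10=1)
  nb .#..#: next=#  (t=0,i=2, bit9=1)
  nb .#...: next=.  (t=3,i=2, bit8=0)
  nb ..###: next=#  (t=1,i=8, bit7=1)
  nb ..##.: next=.  (t=3,i=6, bit6=0)
  nb ..#.#: next=.  (t=0,i=4, bit5=0)
  nb ..#..: next=.  (t=0,i=1, bit4=0)
  nb ...##: next=.  (t=3,i=5, bit3=0)
  nb ...#.: next=.  (t=2,i=18, bit2=0)
  nb ....#: next=#  (t=2,i=17, bit1=1)
  nb .....: next=#  (t=2,i=16, bit0=1)
  bits 00110110010101000011111010000011 = 911490691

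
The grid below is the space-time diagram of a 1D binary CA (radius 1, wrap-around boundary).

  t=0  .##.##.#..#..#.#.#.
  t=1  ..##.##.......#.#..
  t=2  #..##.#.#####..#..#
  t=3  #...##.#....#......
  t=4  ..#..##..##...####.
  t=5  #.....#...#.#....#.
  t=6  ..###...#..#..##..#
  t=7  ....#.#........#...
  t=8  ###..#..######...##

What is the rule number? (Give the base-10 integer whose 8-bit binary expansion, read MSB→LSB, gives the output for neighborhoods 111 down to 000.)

97

  ### -> .   bit 7 = 0  t=2,i=9
  ##. -> #   bit 6 = 1  t=0,i=2
  #.# -> #   bit 5 = 1  t=0,i=3
  #.. -> .   bit 4 = 0  t=0,i=8
  .## -> .   bit 3 = 0  t=0,i=1
  .#. -> .   bit 2 = 0  t=0,i=7
  ..# -> .   bit 1 = 0  t=0,i=0
  ... -> #   bit 0 = 1  t=1,i=0
  bits 01100001 = 97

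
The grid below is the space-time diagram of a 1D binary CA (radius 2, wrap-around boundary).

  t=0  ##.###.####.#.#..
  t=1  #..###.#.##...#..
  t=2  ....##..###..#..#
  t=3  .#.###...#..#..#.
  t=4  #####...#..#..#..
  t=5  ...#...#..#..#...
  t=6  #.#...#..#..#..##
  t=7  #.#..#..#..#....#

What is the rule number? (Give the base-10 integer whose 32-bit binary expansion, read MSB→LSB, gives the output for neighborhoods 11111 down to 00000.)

  nb #####: next=.  (t=4,i=2, bit31=0)
  nb ####.: next=#  (t=0,i=9, bit30=1)
  nb ###.#: next=#  (t=0,i=5, bit29=1)
  nb ###..: next=.  (t=2,i=10, bit28=0)
  nb ##.##: next=.  (t=0,i=2, bit27=0)
  nb ##.#.: next=.  (t=0,i=11, bit26=0)
  nb ##..#: next=.  (t=2,i=6, bit25=0)
  nb ##...: next=.  (t=1,i=11, bit24=0)
  nb #.###: next=#  (t=0,i=3, bit23=1)
  nb #.##.: next=#  (t=1,i=9, bit22=1)
  nb #.#.#: next=.  (t=0,i=12, bit21=0)
  nb #.#..: next=#  (t=0,i=14, bit20=1)
  nb #..##: next=.  (t=0,i=16, bit19=0)
  nb #..#.: next=#  (t=1,i=16, bit18=1)
  nb #...#: next=.  (t=1,i=12, bit17=0)
  nb #....: next=#  (t=2,i=1, bit16=1)
  nb .####: next=.  (t=0,i=8, bit15=0)
  nb .###.: next=#  (t=0,i=4, bit14=1)
  nb .##.#: next=.  (t=0,i=1, bit13=0)
  nb .##..: next=#  (t=1,i=10, bit12=1)
  nb .#.##: next=#  (t=1,i=8, bit11=1)
  nb .#.#.: next=.  (t=0,i=13, bit10=0)
  nb .#..#: next=.  (t=0,i=15, bit9=0)
  nb .#...: next=.  (t=2,i=0, bit8=0)
  nb ..###: next=.  (t=1,i=3, bit7=0)
  nb ..##.: next=#  (t=0,i=0, bit6=1)
  nb ..#.#: next=#  (t=3,i=1, bit5=1)
  nb ..#..: next=.  (t=1,i=0, bit4=0)
  nb ...##: next=#  (t=2,i=3, bit3=1)
  nb ...#.: next=#  (t=1,i=13, bit2=1)
  nb ....#: next=.  (t=2,i=2, bit1=0)
  nb .....: next=#  (t=5,i=0, bit0=1)
  bits 01100000110101010101100001101101 = 1624594541

1624594541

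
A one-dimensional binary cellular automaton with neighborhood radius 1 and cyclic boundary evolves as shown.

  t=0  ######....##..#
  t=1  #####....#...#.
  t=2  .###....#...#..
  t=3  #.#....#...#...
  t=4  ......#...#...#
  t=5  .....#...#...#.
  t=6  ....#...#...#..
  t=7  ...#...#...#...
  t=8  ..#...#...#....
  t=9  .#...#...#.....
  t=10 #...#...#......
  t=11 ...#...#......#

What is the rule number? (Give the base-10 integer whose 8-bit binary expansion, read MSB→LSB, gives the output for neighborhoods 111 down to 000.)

130

  nb ###: next=#  (t=0,i=0, bit7=1)
  nb ##.: next=.  (t=0,i=5, bit6=0)
  nb #.#: next=.  (t=1,i=14, bit5=0)
  nb #..: next=.  (t=0,i=6, bit4=0)
  nb .##: next=.  (t=0,i=10, bit3=0)
  nb .#.: next=.  (t=1,i=9, bit2=0)
  nb ..#: next=#  (t=0,i=9, bit1=1)
  nb ...: next=.  (t=0,i=7, bit0=0)
  bits 10000010 = 130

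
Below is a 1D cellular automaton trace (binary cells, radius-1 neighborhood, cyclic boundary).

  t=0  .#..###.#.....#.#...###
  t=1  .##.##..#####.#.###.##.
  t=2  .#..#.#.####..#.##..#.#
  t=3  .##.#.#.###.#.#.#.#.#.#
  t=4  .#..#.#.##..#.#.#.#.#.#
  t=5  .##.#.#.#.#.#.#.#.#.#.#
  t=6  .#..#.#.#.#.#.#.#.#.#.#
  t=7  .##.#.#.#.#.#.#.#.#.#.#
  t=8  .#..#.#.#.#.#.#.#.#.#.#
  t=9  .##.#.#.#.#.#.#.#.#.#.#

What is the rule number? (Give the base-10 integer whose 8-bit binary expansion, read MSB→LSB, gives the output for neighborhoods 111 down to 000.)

157

  ###|#  b7=1 t=0,i=5
  ##.|.  b6=0 t=0,i=6
  #.#|.  b5=0 t=0,i=0
  #..|#  b4=1 t=0,i=2
  .##|#  b3=1 t=0,i=4
  .#.|#  b2=1 t=0,i=1
  ..#|.  b1=0 t=0,i=3
  ...|#  b0=1 t=0,i=10
  bits 10011101 = 157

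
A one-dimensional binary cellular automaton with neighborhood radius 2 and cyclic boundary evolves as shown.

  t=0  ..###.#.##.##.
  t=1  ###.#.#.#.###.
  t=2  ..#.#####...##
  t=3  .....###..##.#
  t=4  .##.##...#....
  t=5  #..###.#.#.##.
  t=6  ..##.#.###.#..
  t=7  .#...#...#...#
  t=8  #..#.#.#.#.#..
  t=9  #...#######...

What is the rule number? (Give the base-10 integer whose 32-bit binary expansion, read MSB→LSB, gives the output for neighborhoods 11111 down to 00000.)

3899364505

  [31] ##### => #  t=2,i=6
  [30] ####. => #  t=2,i=7
  [29] ###.# => #  t=0,i=4
  [28] ###.. => .  t=2,i=8
  [27] ##.## => #  t=0,i=10
  [26] ##.#. => .  t=0,i=5
  [25] ##..# => .  t=2,i=0
  [24] ##... => .  t=0,i=13
  [23] #.### => .  t=1,i=0
  [22] #.##. => #  t=0,i=8
  [21] #.#.# => #  t=0,i=6
  [20] #.#.. => .  t=3,i=13
  [19] #..## => #  t=3,i=9
  [18] #..#. => .  t=2,i=1
  [17] #...# => #  t=0,i=0
  [16] #.... => #  t=3,i=1
  [15] .#### => #  t=2,i=5
  [14] .###. => .  t=0,i=3
  [13] .##.# => .  t=0,i=9
  [12] .##.. => #  t=0,i=12
  [11] .#.## => .  t=0,i=7
  [10] .#.#. => #  t=1,i=5
  [9] .#..# => .  t=5,i=1
  [8] .#... => .  t=3,i=0
  [7] ..### => #  t=0,i=2
  [6] ..##. => .  t=2,i=12
  [5] ..#.# => .  t=2,i=2
  [4] ..#.. => #  t=4,i=9
  [3] ...## => #  t=0,i=1
  [2] ...#. => .  t=4,i=8
  [1] ....# => .  t=3,i=3
  [0] ..... => #  t=3,i=2
  bits 11101000011010111001010010011001 = 3899364505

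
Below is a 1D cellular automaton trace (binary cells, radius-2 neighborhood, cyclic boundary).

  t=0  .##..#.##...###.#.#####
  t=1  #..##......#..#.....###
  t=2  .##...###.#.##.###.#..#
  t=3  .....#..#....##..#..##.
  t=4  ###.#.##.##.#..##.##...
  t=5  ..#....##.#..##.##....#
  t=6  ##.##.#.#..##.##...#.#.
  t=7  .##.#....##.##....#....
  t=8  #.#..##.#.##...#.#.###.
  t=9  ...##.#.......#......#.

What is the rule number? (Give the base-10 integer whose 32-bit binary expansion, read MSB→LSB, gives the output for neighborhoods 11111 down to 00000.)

  #####|#  b31=1 t=0,i=20
  ####.|#  b30=1 t=0,i=21
  ###.#|#  b29=1 t=0,i=14
  ###..|.  b28=0 t=1,i=0
  ##.##|#  b27=1 t=0,i=0
  ##.#.|.  b26=0 t=0,i=15
  ##..#|#  b25=1 t=0,i=3
  ##...|.  b24=0 t=0,i=9
  #.###|.  b23=0 t=0,i=18
  #.##.|.  b22=0 t=0,i=1
  #.#.#|.  b21=0 t=0,i=16
  #.#..|.  b20=0 t=2,i=19
  #..##|#  b19=1 t=1,i=2
  #..#.|#  b18=1 t=0,i=4
  #...#|.  b17=0 t=0,i=10
  #....|#  b16=1 t=1,i=6
  .####|.  b15=0 t=0,i=19
  .###.|.  b14=0 t=0,i=13
  .##.#|#  b13=1 t=2,i=13
  .##..|.  b12=0 t=0,i=2
  .#.##|.  b11=0 t=0,i=6
  .#.#.|.  b10=0 t=6,i=7
  .#..#|#  b9=1 t=1,i=12
  .#...|#  b8=1 t=1,i=15
  ..###|.  b7=0 t=0,i=12
  ..##.|.  b6=0 t=1,i=3
  ..#.#|.  b5=0 t=0,i=5
  ..#..|.  b4=0 t=1,i=11
  ...##|#  b3=1 t=0,i=11
  ...#.|#  b2=1 t=1,i=10
  ....#|.  b1=0 t=1,i=9
  .....|#  b0=1 t=1,i=7
  bits 11101010000011010010001100001101 = 3926729485

3926729485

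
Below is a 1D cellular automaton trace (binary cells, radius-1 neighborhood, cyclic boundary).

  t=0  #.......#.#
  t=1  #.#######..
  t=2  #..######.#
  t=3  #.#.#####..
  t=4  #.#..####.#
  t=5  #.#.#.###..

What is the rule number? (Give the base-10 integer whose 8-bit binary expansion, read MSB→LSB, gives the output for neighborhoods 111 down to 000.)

199

  nb ###: next=#  (t=1,i=3, bit7=1)
  nb ##.: next=#  (t=0,i=0, bit6=1)
  nb #.#: next=.  (t=0,i=9, bit5=0)
  nb #..: next=.  (t=0,i=1, bit4=0)
  nb .##: next=.  (t=0,i=10, bit3=0)
  nb .#.: next=#  (t=0,i=8, bit2=1)
  nb ..#: next=#  (t=0,i=7, bit1=1)
  nb ...: next=#  (t=0,i=2, bit0=1)
  bits 11000111 = 199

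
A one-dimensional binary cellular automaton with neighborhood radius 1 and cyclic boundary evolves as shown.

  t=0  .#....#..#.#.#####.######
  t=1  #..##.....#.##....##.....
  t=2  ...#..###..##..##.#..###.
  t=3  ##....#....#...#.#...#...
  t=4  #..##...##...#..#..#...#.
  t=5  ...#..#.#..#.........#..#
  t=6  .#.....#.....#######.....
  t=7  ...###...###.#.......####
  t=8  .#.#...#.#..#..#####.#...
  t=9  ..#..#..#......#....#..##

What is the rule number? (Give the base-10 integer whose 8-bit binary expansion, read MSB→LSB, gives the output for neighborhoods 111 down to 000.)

41

  ###|.  b7=0 t=0,i=14
  ##.|.  b6=0 t=0,i=17
  #.#|#  b5=1 t=0,i=0
  #..|.  b4=0 t=0,i=2
  .##|#  b3=1 t=0,i=13
  .#.|.  b2=0 t=0,i=1
  ..#|.  b1=0 t=0,i=5
  ...|#  b0=1 t=0,i=3
  bits 00101001 = 41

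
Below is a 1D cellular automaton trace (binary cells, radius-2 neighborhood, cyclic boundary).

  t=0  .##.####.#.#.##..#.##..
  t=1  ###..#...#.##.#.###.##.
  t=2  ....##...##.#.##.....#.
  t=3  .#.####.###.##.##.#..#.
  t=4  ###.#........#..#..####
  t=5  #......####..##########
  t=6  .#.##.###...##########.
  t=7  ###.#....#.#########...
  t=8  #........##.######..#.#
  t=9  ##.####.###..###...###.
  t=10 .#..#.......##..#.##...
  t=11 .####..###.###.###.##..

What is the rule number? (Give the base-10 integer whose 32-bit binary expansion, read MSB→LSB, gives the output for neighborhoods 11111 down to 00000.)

2167192313

  [31] ##### => #  t=4,i=0
  [30] ####. => .  t=0,i=6
  [29] ###.# => .  t=0,i=7
  [28] ###.. => .  t=1,i=2
  [27] ##.## => .  t=0,i=3
  [26] ##.#. => .  t=0,i=8
  [25] ##..# => .  t=0,i=15
  [24] ##... => #  t=0,i=21
  [23] #.### => .  t=0,i=4
  [22] #.##. => .  t=0,i=13
  [21] #.#.# => #  t=0,i=9
  [20] #.#.. => .  t=3,i=18
  [19] #..## => #  t=4,i=18
  [18] #..#. => #  t=0,i=16
  [17] #...# => .  t=0,i=22
  [16] #.... => .  t=2,i=0
  [15] .#### => #  t=0,i=5
  [14] .###. => .  t=1,i=1
  [13] .##.# => #  t=0,i=2
  [12] .##.. => #  t=0,i=14
  [11] .#.## => #  t=0,i=12
  [10] .#.#. => .  t=0,i=10
  [9] .#..# => #  t=3,i=19
  [8] .#... => .  t=1,i=6
  [7] ..### => #  t=4,i=19
  [6] ..##. => #  t=0,i=1
  [5] ..#.# => #  t=0,i=17
  [4] ..#.. => #  t=1,i=5
  [3] ...## => #  t=0,i=0
  [2] ...#. => .  t=1,i=8
  [1] ....# => .  t=2,i=2
  [0] ..... => #  t=2,i=1
  bits 10000001001011001011101011111001 = 2167192313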